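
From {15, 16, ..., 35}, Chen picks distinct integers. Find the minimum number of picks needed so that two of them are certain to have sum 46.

14

Two chosen integers sum to 46 exactly when both halves of some pair {x, 46−x} with 15 ≤ x ≤ 46−x ≤ 31 are chosen — 8 such pairs.
The remaining 5 elements (those with no distinct partner in range) can never complete a 46-sum, so the worst case takes all of them and one from each pair: 5 + 8 = 13.
Pigeonhole: the 14th integer has to be the second member of some pair, so 13 + 1 = 14.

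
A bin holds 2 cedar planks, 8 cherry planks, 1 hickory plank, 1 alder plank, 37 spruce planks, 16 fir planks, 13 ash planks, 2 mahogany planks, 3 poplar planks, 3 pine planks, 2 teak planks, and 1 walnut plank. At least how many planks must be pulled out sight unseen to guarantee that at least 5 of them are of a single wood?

An adversary could hand out at most 4 planks per wood (8 woods run out sooner): 2 + 4 + 1 + 1 + 4 + 4 + 4 + 2 + 3 + 3 + 2 + 1 = 31 planks and still no wood has 5.
Pigeonhole: one more plank lands in a wood already at 4, so 32 draws are enough and 31 are not.

32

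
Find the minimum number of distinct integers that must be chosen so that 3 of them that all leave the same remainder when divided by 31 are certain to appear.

The 31 residue classes mod 31 are the pigeonholes.
With 62 integers one could put 2 in each residue class and have no class reach 3.
The 63rd integer pushes some class to 3, so 31·2 + 1 = 63.

63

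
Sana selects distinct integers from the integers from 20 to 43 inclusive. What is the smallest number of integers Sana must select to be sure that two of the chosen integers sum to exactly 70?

17

A set avoiding the sum 70 can contain at most one of each pair {x, 70−x}, plus the 8 elements whose complement lies outside the range or equal to its own complement.
The integers 20, …, 35 (16 of them) are such a set: any two sum to at least 20+21 = 41 and at most 34+35 = 69 < 70.
By the pigeonhole principle, any 17th integer completes one of the 8 pairs, so 17 choices force a sum of 70.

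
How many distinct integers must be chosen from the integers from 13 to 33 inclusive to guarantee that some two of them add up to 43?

A set avoiding the sum 43 can contain at most one of each pair {x, 43−x}, plus the 3 elements whose complement lies outside the range.
The integers 22, …, 33 (12 of them) are such a set: any two sum to at least 22+23 = 45 > 43.
Any 13th integer completes one of the 9 pairs, so 13 choices force a sum of 43.

13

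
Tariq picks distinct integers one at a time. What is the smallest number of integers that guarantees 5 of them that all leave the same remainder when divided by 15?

61

By pigeonhole, the 15 residue classes mod 15 are the pigeonholes.
With 60 integers one could put 4 in each residue class and have no class reach 5.
The 61st integer pushes some class to 5, so 15·4 + 1 = 61.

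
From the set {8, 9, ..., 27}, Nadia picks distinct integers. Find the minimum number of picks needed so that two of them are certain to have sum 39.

13

Group the elements by complementary pair {x, 39−x}: {12,27}, {13,26}, {14,25}, …, giving 8 two-element pairs and 4 integers whose partner 39−x falls outside [8,27].
Pigeonhole: treating each of those 12 groups as a pigeonhole, one can pick one integer per group — 12 integers — with no two summing to 39.
The 13th integer lands in an occupied pair, forcing a sum of 39.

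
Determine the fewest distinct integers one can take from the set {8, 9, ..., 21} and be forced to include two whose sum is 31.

9

Two chosen integers sum to 31 exactly when both halves of some pair {x, 31−x} with 10 ≤ x ≤ 31−x ≤ 21 are chosen — 6 such pairs.
The remaining 2 elements (those with no distinct partner in range) can never complete a 31-sum, so the worst case takes all of them and one from each pair: 2 + 6 = 8.
By the pigeonhole principle, the 9th integer has to be the second member of some pair, so 8 + 1 = 9.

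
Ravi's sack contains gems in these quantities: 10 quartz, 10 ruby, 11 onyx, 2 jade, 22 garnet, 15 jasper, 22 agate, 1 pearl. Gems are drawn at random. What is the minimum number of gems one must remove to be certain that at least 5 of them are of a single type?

Pigeonhole: the 8 types are the holes; the gems drawn are the pigeons.
To avoid 5 of any one type, the worst case takes at most 4 of each type, or every gem of a type that has fewer than 4.
That gives 4 + 4 + 4 + 2 + 4 + 4 + 4 + 1 = 27 gems with no type reaching 5.
The next gem forces some type to 5, so 27 + 1 = 28.

28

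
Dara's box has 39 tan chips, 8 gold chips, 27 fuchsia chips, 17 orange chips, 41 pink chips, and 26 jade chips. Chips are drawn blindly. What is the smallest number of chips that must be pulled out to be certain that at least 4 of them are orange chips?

145

In the worst case for collecting orange chips, every non-orange chip comes out first.
There are 39 + 8 + 27 + 41 + 26 = 141 non-orange chips altogether.
After those, each further chip must be orange, so 141 + 4 = 145 draws guarantee 4 orange chips.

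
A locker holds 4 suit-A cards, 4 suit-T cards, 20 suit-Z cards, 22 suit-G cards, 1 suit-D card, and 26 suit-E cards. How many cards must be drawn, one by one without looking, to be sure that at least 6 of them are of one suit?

The 6 suits are the holes; the cards drawn are the pigeons.
To avoid 6 of any one suit, the worst case takes at most 5 of each suit, or every card of a suit that has fewer than 5.
That gives 4 + 4 + 5 + 5 + 1 + 5 = 24 cards with no suit reaching 6.
The next card forces some suit to 6, so 24 + 1 = 25.

25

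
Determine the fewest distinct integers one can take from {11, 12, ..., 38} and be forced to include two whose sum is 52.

Group the elements by complementary pair {x, 52−x}: {14,38}, {15,37}, {16,36}, …, giving 12 two-element pairs, the single value 26 (it cannot pair with itself since the integers are distinct), and 3 integers whose partner 52−x falls outside [11,38].
Treating each of those 16 groups as a pigeonhole, one can pick one integer per group — 16 integers — with no two summing to 52.
The 17th integer lands in an occupied pair, forcing a sum of 52.

17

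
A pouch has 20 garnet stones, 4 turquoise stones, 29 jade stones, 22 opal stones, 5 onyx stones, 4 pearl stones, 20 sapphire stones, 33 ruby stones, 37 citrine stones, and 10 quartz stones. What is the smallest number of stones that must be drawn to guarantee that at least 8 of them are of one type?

63

An adversary could hand out at most 7 stones per type (turquoise, onyx, pearl run out sooner): 7 + 4 + 7 + 7 + 5 + 4 + 7 + 7 + 7 + 7 = 62 stones and still no type has 8.
By pigeonhole, one more stone lands in a type already at 7, so 63 draws are enough and 62 are not.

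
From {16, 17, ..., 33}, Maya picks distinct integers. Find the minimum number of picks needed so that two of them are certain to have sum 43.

13

A set avoiding the sum 43 can contain at most one of each pair {x, 43−x}, plus the 6 elements whose complement lies outside the range.
The integers 22, …, 33 (12 of them) are such a set: any two sum to at least 22+23 = 45 > 43.
Any 13th integer completes one of the 6 pairs, so 13 choices force a sum of 43.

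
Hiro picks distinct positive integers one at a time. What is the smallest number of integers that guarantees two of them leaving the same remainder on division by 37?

38

By pigeonhole, the 37 residue classes mod 37 are the pigeonholes.
With 37 integers one could put 1 in each residue class and have no class reach 2.
The 38th integer pushes some class to 2, so 37·1 + 1 = 38.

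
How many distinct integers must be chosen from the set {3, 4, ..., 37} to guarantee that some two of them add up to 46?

Group the elements by complementary pair {x, 46−x}: {9,37}, {10,36}, {11,35}, …, giving 14 two-element pairs, the single value 23 (it cannot pair with itself since the integers are distinct), and 6 integers whose partner 46−x falls outside [3,37].
By pigeonhole, treating each of those 21 groups as a pigeonhole, one can pick one integer per group — 21 integers — with no two summing to 46.
The 22nd integer lands in an occupied pair, forcing a sum of 46.

22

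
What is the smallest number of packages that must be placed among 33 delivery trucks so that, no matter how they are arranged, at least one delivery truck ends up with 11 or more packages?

331

With 330 packages one could put exactly 10 in each of the 33 delivery trucks, and no delivery truck would reach 11.
One more package must land in a delivery truck that already has 10, giving it 11.
So 33 × 10 + 1 = 331 packages are required.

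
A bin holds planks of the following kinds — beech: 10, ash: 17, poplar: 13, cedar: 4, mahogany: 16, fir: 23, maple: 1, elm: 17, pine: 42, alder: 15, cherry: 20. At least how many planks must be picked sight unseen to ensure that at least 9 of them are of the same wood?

78

An adversary could hand out at most 8 planks per wood (cedar, maple run out sooner): 8 + 8 + 8 + 4 + 8 + 8 + 1 + 8 + 8 + 8 + 8 = 77 planks and still no wood has 9.
Pigeonhole: one more plank lands in a wood already at 8, so 78 draws are enough and 77 are not.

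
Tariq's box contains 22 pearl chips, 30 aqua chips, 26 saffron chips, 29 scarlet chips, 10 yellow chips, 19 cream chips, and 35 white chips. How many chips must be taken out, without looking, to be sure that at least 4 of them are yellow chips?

In the worst case for collecting yellow chips, every non-yellow chip comes out first.
There are 22 + 30 + 26 + 29 + 19 + 35 = 161 non-yellow chips altogether.
After those, each further chip must be yellow, so 161 + 4 = 165 draws guarantee 4 yellow chips.

165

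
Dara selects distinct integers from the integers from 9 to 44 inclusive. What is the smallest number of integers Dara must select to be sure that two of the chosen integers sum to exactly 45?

23

Group the elements by complementary pair {x, 45−x}: {9,36}, {10,35}, {11,34}, …, giving 14 two-element pairs and 8 integers whose partner 45−x falls outside [9,44].
By pigeonhole, treating each of those 22 groups as a pigeonhole, one can pick one integer per group — 22 integers — with no two summing to 45.
The 23rd integer lands in an occupied pair, forcing a sum of 45.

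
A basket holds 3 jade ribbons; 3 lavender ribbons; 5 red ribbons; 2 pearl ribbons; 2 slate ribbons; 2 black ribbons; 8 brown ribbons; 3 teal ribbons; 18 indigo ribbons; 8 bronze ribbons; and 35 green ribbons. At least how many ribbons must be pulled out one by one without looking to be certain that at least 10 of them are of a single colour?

55

An adversary could hand out at most 9 ribbons per colour (9 colours run out sooner): 3 + 3 + 5 + 2 + 2 + 2 + 8 + 3 + 9 + 8 + 9 = 54 ribbons and still no colour has 10.
By pigeonhole, one more ribbon lands in a colour already at 9, so 55 draws are enough and 54 are not.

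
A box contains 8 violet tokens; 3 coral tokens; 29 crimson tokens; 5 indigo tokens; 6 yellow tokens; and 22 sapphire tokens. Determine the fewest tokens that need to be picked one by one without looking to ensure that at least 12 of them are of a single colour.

45

An adversary could hand out at most 11 tokens per colour (4 colours run out sooner): 8 + 3 + 11 + 5 + 6 + 11 = 44 tokens and still no colour has 12.
One more token lands in a colour already at 11, so 45 draws are enough and 44 are not.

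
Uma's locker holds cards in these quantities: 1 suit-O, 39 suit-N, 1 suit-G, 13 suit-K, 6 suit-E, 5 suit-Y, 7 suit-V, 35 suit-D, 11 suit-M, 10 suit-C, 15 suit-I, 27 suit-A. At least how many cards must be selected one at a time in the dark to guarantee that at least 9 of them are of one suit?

An adversary could hand out at most 8 cards per suit (5 suits run out sooner): 1 + 8 + 1 + 8 + 6 + 5 + 7 + 8 + 8 + 8 + 8 + 8 = 76 cards and still no suit has 9.
By pigeonhole, one more card lands in a suit already at 8, so 77 draws are enough and 76 are not.

77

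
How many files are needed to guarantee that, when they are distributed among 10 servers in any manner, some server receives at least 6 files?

51

With 50 files one could put exactly 5 in each of the 10 servers, and no server would reach 6.
One more file must land in a server that already has 5, giving it 6.
So 10 × 5 + 1 = 51 files are required.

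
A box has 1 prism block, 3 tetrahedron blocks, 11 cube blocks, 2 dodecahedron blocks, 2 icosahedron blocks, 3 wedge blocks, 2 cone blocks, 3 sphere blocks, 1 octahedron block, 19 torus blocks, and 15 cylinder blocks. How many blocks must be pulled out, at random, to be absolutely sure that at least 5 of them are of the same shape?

Put each drawn block into a box by shape. The largest draw with every box below 5 takes min(count, 4) from each shape; shapes with fewer than 4 contribute all they have.
Σ min(cᵢ, 4) = 1 + 3 + 4 + 2 + 2 + 3 + 2 + 3 + 1 + 4 + 4 = 29.
Draw number 29 + 1 = 30 must push one box to 5.

30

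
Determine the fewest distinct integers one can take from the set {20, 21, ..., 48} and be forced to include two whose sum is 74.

19

A set avoiding the sum 74 can contain at most one of each pair {x, 74−x}, plus the 7 elements whose complement lies outside the range or equal to its own complement.
The integers 20, …, 37 (18 of them) are such a set: any two sum to at least 20+21 = 41 and at most 36+37 = 73 < 74.
By pigeonhole, any 19th integer completes one of the 11 pairs, so 19 choices force a sum of 74.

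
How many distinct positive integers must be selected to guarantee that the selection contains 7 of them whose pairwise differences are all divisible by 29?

175

Integers whose pairwise differences are multiples of 29 are exactly those sharing a remainder mod 29. The 29 residue classes mod 29 are the pigeonholes.
With 174 integers one could put 6 in each residue class and have no class reach 7.
The 175th integer pushes some class to 7, so 29·6 + 1 = 175.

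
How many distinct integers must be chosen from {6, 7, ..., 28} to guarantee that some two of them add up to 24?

Two chosen integers sum to 24 exactly when both halves of some pair {x, 24−x} with 6 ≤ x ≤ 24−x ≤ 18 are chosen — 6 such pairs.
The remaining 11 elements (those with no distinct partner in range) can never complete a 24-sum, so the worst case takes all of them and one from each pair: 11 + 6 = 17.
By pigeonhole, the 18th integer has to be the second member of some pair, so 17 + 1 = 18.

18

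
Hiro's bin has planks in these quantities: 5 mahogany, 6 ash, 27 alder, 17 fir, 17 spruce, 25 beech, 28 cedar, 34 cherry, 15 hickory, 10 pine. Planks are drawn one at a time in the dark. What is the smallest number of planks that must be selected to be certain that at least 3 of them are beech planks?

162

In the worst case for collecting beech planks, every non-beech plank comes out first.
There are 5 + 6 + 27 + 17 + 17 + 28 + 34 + 15 + 10 = 159 non-beech planks altogether.
After those, each further plank must be beech, so 159 + 3 = 162 draws guarantee 3 beech planks.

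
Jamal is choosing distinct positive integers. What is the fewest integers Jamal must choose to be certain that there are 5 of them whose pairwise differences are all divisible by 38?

Integers whose pairwise differences are multiples of 38 are exactly those sharing a remainder mod 38. The 38 residue classes mod 38 are the pigeonholes.
With 152 integers one could put 4 in each residue class and have no class reach 5.
The 153rd integer pushes some class to 5, so 38·4 + 1 = 153.

153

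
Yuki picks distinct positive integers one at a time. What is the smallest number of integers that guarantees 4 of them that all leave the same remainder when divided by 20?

The 20 residue classes mod 20 are the pigeonholes.
With 60 integers one could put 3 in each residue class and have no class reach 4.
The 61st integer pushes some class to 4, so 20·3 + 1 = 61.

61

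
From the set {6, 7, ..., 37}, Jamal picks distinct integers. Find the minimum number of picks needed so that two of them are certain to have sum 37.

Two chosen integers sum to 37 exactly when both halves of some pair {x, 37−x} with 6 ≤ x ≤ 37−x ≤ 31 are chosen — 13 such pairs.
The remaining 6 elements (those with no distinct partner in range) can never complete a 37-sum, so the worst case takes all of them and one from each pair: 6 + 13 = 19.
Pigeonhole: the 20th integer has to be the second member of some pair, so 19 + 1 = 20.

20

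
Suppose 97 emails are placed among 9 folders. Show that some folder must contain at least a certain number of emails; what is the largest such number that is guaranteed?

11

The 9 folders are the holes and the 97 emails are the pigeons.
If every folder held at most 10 emails, the total would be at most 9 × 10 = 90, which is less than 97.
So some folder holds at least ⌈97/9⌉ = 11 emails.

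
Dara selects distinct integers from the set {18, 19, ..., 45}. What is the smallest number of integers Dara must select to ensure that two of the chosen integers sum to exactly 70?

Group the elements by complementary pair {x, 70−x}: {25,45}, {26,44}, {27,43}, …, giving 10 two-element pairs, the single value 35 (it cannot pair with itself since the integers are distinct), and 7 integers whose partner 70−x falls outside [18,45].
By pigeonhole, treating each of those 18 groups as a pigeonhole, one can pick one integer per group — 18 integers — with no two summing to 70.
The 19th integer lands in an occupied pair, forcing a sum of 70.

19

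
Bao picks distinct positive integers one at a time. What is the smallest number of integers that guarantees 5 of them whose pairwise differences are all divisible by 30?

121

Integers whose pairwise differences are multiples of 30 are exactly those sharing a remainder mod 30. The 30 residue classes mod 30 are the pigeonholes.
With 120 integers one could put 4 in each residue class and have no class reach 5.
The 121st integer pushes some class to 5, so 30·4 + 1 = 121.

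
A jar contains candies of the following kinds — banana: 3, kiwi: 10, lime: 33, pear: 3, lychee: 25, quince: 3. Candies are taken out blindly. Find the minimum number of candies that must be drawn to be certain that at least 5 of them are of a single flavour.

The 6 flavours are the holes; the candies drawn are the pigeons.
To avoid 5 of any one flavour, the worst case takes at most 4 of each flavour, or every candy of a flavour that has fewer than 4.
That gives 3 + 4 + 4 + 3 + 4 + 3 = 21 candies with no flavour reaching 5.
The next candy forces some flavour to 5, so 21 + 1 = 22.

22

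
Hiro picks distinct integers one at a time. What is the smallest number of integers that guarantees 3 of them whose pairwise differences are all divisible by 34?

69

Integers whose pairwise differences are multiples of 34 are exactly those sharing a remainder mod 34. The 34 residue classes mod 34 are the pigeonholes.
With 68 integers one could put 2 in each residue class and have no class reach 3.
The 69th integer pushes some class to 3, so 34·2 + 1 = 69.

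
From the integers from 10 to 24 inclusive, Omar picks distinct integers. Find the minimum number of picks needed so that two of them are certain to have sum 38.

Group the elements by complementary pair {x, 38−x}: {14,24}, {15,23}, {16,22}, …, giving 5 two-element pairs, the single value 19 (it cannot pair with itself since the integers are distinct), and 4 integers whose partner 38−x falls outside [10,24].
By the pigeonhole principle, treating each of those 10 groups as a pigeonhole, one can pick one integer per group — 10 integers — with no two summing to 38.
The 11th integer lands in an occupied pair, forcing a sum of 38.

11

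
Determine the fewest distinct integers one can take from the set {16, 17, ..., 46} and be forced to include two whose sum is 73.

Two chosen integers sum to 73 exactly when both halves of some pair {x, 73−x} with 27 ≤ x ≤ 73−x ≤ 46 are chosen — 10 such pairs.
The remaining 11 elements (those with no distinct partner in range) can never complete a 73-sum, so the worst case takes all of them and one from each pair: 11 + 10 = 21.
The 22nd integer has to be the second member of some pair, so 21 + 1 = 22.

22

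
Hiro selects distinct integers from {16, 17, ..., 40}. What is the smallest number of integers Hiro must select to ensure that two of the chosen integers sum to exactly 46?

19

Two chosen integers sum to 46 exactly when both halves of some pair {x, 46−x} with 16 ≤ x ≤ 46−x ≤ 30 are chosen — 7 such pairs.
The remaining 11 elements (those with no distinct partner in range) can never complete a 46-sum, so the worst case takes all of them and one from each pair: 11 + 7 = 18.
The 19th integer has to be the second member of some pair, so 18 + 1 = 19.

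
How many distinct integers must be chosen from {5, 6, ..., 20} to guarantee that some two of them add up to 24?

10

Two chosen integers sum to 24 exactly when both halves of some pair {x, 24−x} with 5 ≤ x ≤ 24−x ≤ 19 are chosen — 7 such pairs.
The remaining 2 elements (those with no distinct partner in range) can never complete a 24-sum, so the worst case takes all of them and one from each pair: 2 + 7 = 9.
The 10th integer has to be the second member of some pair, so 9 + 1 = 10.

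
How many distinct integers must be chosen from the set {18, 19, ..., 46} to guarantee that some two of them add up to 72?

20

Group the elements by complementary pair {x, 72−x}: {26,46}, {27,45}, {28,44}, …, giving 10 two-element pairs, the single value 36 (it cannot pair with itself since the integers are distinct), and 8 integers whose partner 72−x falls outside [18,46].
By pigeonhole, treating each of those 19 groups as a pigeonhole, one can pick one integer per group — 19 integers — with no two summing to 72.
The 20th integer lands in an occupied pair, forcing a sum of 72.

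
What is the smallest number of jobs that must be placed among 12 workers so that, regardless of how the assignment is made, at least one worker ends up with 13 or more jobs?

With 144 jobs one could put exactly 12 in each of the 12 workers, and no worker would reach 13.
One more job must land in a worker that already has 12, giving it 13.
So 12 × 12 + 1 = 145 jobs are required.

145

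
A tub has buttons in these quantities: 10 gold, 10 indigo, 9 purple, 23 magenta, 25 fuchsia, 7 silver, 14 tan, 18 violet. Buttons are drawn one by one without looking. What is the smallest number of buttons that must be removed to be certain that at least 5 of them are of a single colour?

By pigeonhole, put each drawn button into a box by colour. The largest draw with every box below 5 takes min(count, 4) from each colour.
Σ min(cᵢ, 4) = 4 + 4 + 4 + 4 + 4 + 4 + 4 + 4 = 32.
Draw number 32 + 1 = 33 must push one box to 5.

33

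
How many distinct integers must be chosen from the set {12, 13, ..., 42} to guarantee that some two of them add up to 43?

A set avoiding the sum 43 can contain at most one of each pair {x, 43−x}, plus the 11 elements whose complement lies outside the range.
The integers 22, …, 42 (21 of them) are such a set: any two sum to at least 22+23 = 45 > 43.
By the pigeonhole principle, any 22nd integer completes one of the 10 pairs, so 22 choices force a sum of 43.

22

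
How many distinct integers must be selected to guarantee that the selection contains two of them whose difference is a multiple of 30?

31

Integers whose pairwise differences are multiples of 30 are exactly those sharing a remainder mod 30. The 30 residue classes mod 30 are the pigeonholes.
With 30 integers one could put 1 in each residue class and have no class reach 2.
The 31st integer pushes some class to 2, so 30·1 + 1 = 31.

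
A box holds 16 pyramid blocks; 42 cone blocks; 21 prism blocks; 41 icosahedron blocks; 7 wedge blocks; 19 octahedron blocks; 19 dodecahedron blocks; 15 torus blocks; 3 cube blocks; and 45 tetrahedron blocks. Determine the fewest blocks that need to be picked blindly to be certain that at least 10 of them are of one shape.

By the pigeonhole principle, put each drawn block into a box by shape. The largest draw with every box below 10 takes min(count, 9) from each shape; shapes with fewer than 9 contribute all they have.
Σ min(cᵢ, 9) = 9 + 9 + 9 + 9 + 7 + 9 + 9 + 9 + 3 + 9 = 82.
Draw number 82 + 1 = 83 must push one box to 10.

83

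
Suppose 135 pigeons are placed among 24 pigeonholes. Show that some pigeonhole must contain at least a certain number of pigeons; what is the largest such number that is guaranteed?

The 24 pigeonholes are the holes and the 135 pigeons are the pigeons.
If every pigeonhole held at most 5 pigeons, the total would be at most 24 × 5 = 120, which is less than 135.
So some pigeonhole holds at least ⌈135/24⌉ = 6 pigeons.

6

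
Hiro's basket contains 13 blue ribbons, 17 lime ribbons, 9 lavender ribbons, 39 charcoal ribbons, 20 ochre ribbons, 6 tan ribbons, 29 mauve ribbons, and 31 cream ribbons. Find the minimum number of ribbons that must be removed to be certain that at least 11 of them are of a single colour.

76

Pigeonhole: put each drawn ribbon into a box by colour. The largest draw with every box below 11 takes min(count, 10) from each colour; colours with fewer than 10 contribute all they have.
Σ min(cᵢ, 10) = 10 + 10 + 9 + 10 + 10 + 6 + 10 + 10 = 75.
Draw number 75 + 1 = 76 must push one box to 11.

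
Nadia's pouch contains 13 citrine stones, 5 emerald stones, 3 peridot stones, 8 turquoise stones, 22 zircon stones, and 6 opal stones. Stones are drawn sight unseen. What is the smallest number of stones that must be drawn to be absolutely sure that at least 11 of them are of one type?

The 6 types are the holes; the stones drawn are the pigeons.
To avoid 11 of any one type, the worst case takes at most 10 of each type, or every stone of a type that has fewer than 10.
That gives 10 + 5 + 3 + 8 + 10 + 6 = 42 stones with no type reaching 11.
The next stone forces some type to 11, so 42 + 1 = 43.

43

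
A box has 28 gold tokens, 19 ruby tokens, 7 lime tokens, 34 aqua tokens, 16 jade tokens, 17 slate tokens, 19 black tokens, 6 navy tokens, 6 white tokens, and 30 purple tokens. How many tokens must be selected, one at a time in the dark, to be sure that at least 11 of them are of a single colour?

90

By the pigeonhole principle, put each drawn token into a box by colour. The largest draw with every box below 11 takes min(count, 10) from each colour; colours with fewer than 10 contribute all they have.
Σ min(cᵢ, 10) = 10 + 10 + 7 + 10 + 10 + 10 + 10 + 6 + 6 + 10 = 89.
Draw number 89 + 1 = 90 must push one box to 11.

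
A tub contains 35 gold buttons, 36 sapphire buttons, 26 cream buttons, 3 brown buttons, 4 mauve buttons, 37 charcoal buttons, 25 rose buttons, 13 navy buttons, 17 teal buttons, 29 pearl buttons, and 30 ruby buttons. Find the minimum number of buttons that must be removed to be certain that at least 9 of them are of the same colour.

An adversary could hand out at most 8 buttons per colour (brown, mauve run out sooner): 8 + 8 + 8 + 3 + 4 + 8 + 8 + 8 + 8 + 8 + 8 = 79 buttons and still no colour has 9.
By pigeonhole, one more button lands in a colour already at 8, so 80 draws are enough and 79 are not.

80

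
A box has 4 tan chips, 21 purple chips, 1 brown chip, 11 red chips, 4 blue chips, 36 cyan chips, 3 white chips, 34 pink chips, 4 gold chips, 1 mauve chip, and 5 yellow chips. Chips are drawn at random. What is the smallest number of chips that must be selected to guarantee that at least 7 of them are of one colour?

The 11 colours are the holes; the chips drawn are the pigeons.
To avoid 7 of any one colour, the worst case takes at most 6 of each colour, or every chip of a colour that has fewer than 6.
That gives 4 + 6 + 1 + 6 + 4 + 6 + 3 + 6 + 4 + 1 + 5 = 46 chips with no colour reaching 7.
The next chip forces some colour to 7, so 46 + 1 = 47.

47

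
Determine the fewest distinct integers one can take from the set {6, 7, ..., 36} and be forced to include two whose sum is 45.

A set avoiding the sum 45 can contain at most one of each pair {x, 45−x}, plus the 3 elements whose complement lies outside the range.
The integers 6, …, 22 (17 of them) are such a set: any two sum to at least 6+7 = 13 and at most 21+22 = 43 < 45.
Pigeonhole: any 18th integer completes one of the 14 pairs, so 18 choices force a sum of 45.

18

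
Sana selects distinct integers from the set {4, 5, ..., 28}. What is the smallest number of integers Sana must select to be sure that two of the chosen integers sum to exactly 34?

15

Group the elements by complementary pair {x, 34−x}: {6,28}, {7,27}, {8,26}, …, giving 11 two-element pairs, the single value 17 (it cannot pair with itself since the integers are distinct), and 2 integers whose partner 34−x falls outside [4,28].
By the pigeonhole principle, treating each of those 14 groups as a pigeonhole, one can pick one integer per group — 14 integers — with no two summing to 34.
The 15th integer lands in an occupied pair, forcing a sum of 34.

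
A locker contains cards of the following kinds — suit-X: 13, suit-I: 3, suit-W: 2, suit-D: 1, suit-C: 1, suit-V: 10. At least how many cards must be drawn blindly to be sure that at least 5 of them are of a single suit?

The 6 suits are the holes; the cards drawn are the pigeons.
To avoid 5 of any one suit, the worst case takes at most 4 of each suit, or every card of a suit that has fewer than 4.
That gives 4 + 3 + 2 + 1 + 1 + 4 = 15 cards with no suit reaching 5.
The next card forces some suit to 5, so 15 + 1 = 16.

16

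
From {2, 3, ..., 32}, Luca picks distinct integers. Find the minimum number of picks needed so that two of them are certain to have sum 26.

21

A set avoiding the sum 26 can contain at most one of each pair {x, 26−x}, plus the 9 elements whose complement lies outside the range or equal to its own complement.
The integers 13, …, 32 (20 of them) are such a set: any two sum to at least 13+14 = 27 > 26.
Any 21st integer completes one of the 11 pairs, so 21 choices force a sum of 26.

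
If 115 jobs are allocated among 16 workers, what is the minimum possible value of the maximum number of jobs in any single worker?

The 16 workers are the holes and the 115 jobs are the pigeons.
If every worker held at most 7 jobs, the total would be at most 16 × 7 = 112, which is less than 115.
So some worker holds at least ⌈115/16⌉ = 8 jobs.

8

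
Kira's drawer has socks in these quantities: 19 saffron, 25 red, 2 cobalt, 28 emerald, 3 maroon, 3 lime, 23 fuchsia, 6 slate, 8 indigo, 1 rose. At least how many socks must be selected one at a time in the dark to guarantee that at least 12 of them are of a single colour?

By pigeonhole, the 10 colours are the holes; the socks drawn are the pigeons.
To avoid 12 of any one colour, the worst case takes at most 11 of each colour, or every sock of a colour that has fewer than 11.
That gives 11 + 11 + 2 + 11 + 3 + 3 + 11 + 6 + 8 + 1 = 67 socks with no colour reaching 12.
The next sock forces some colour to 12, so 67 + 1 = 68.

68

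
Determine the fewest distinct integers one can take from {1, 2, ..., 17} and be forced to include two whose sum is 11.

Group the elements by complementary pair {x, 11−x}: {1,10}, {2,9}, {3,8}, …, giving 5 two-element pairs and 7 integers whose partner 11−x falls outside [1,17].
Treating each of those 12 groups as a pigeonhole, one can pick one integer per group — 12 integers — with no two summing to 11.
The 13th integer lands in an occupied pair, forcing a sum of 11.

13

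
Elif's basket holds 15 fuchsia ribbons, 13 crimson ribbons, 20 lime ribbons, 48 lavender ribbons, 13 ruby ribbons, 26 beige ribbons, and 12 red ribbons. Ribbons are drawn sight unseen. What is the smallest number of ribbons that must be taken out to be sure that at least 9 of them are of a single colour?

57

The 7 colours are the holes; the ribbons drawn are the pigeons.
To avoid 9 of any one colour, the worst case takes at most 8 of each colour.
That gives 8 + 8 + 8 + 8 + 8 + 8 + 8 = 56 ribbons with no colour reaching 9.
The next ribbon forces some colour to 9, so 56 + 1 = 57.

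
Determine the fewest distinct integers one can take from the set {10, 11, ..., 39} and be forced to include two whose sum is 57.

Two chosen integers sum to 57 exactly when both halves of some pair {x, 57−x} with 18 ≤ x ≤ 57−x ≤ 39 are chosen — 11 such pairs.
The remaining 8 elements (those with no distinct partner in range) can never complete a 57-sum, so the worst case takes all of them and one from each pair: 8 + 11 = 19.
Pigeonhole: the 20th integer has to be the second member of some pair, so 19 + 1 = 20.

20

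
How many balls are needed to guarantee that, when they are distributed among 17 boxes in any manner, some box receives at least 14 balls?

With 221 balls one could put exactly 13 in each of the 17 boxes, and no box would reach 14.
By pigeonhole, one more ball must land in a box that already has 13, giving it 14.
So 17 × 13 + 1 = 222 balls are required.

222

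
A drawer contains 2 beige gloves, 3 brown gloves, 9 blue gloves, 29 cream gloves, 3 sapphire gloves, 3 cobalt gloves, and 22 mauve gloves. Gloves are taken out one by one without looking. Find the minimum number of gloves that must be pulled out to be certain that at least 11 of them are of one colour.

41

An adversary could hand out at most 10 gloves per colour (5 colours run out sooner): 2 + 3 + 9 + 10 + 3 + 3 + 10 = 40 gloves and still no colour has 11.
By the pigeonhole principle, one more glove lands in a colour already at 10, so 41 draws are enough and 40 are not.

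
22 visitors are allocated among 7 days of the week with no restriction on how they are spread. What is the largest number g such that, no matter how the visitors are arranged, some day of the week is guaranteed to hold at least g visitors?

4

The 7 days of the week are the holes and the 22 visitors are the pigeons.
If every day of the week held at most 3 visitors, the total would be at most 7 × 3 = 21, which is less than 22.
So some day of the week holds at least ⌈22/7⌉ = 4 visitors.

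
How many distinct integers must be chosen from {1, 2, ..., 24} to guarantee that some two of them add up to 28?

15

Two chosen integers sum to 28 exactly when both halves of some pair {x, 28−x} with 4 ≤ x ≤ 28−x ≤ 24 are chosen — 10 such pairs.
The remaining 4 elements (those with no distinct partner in range) can never complete a 28-sum, so the worst case takes all of them and one from each pair: 4 + 10 = 14.
By the pigeonhole principle, the 15th integer has to be the second member of some pair, so 14 + 1 = 15.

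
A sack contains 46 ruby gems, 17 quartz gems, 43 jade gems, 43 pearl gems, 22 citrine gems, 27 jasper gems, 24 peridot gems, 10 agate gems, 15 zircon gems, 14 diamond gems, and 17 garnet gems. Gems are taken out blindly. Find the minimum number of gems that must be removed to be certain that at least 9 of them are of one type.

89

The 11 types are the holes; the gems drawn are the pigeons.
To avoid 9 of any one type, the worst case takes at most 8 of each type.
That gives 8 + 8 + 8 + 8 + 8 + 8 + 8 + 8 + 8 + 8 + 8 = 88 gems with no type reaching 9.
The next gem forces some type to 9, so 88 + 1 = 89.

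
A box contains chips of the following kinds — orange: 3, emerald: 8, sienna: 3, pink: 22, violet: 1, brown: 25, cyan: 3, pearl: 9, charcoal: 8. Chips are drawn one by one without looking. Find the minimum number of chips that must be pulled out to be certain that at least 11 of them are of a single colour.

56

An adversary could hand out at most 10 chips per colour (7 colours run out sooner): 3 + 8 + 3 + 10 + 1 + 10 + 3 + 9 + 8 = 55 chips and still no colour has 11.
One more chip lands in a colour already at 10, so 56 draws are enough and 55 are not.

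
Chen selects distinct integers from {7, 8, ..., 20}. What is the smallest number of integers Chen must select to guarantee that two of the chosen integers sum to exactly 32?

Two chosen integers sum to 32 exactly when both halves of some pair {x, 32−x} with 12 ≤ x ≤ 32−x ≤ 20 are chosen — 4 such pairs.
The remaining 6 elements (those with no distinct partner in range) can never complete a 32-sum, so the worst case takes all of them and one from each pair: 6 + 4 = 10.
By the pigeonhole principle, the 11th integer has to be the second member of some pair, so 10 + 1 = 11.

11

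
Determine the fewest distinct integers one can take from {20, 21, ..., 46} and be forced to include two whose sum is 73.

A set avoiding the sum 73 can contain at most one of each pair {x, 73−x}, plus the 7 elements whose complement lies outside the range.
The integers 20, …, 36 (17 of them) are such a set: any two sum to at least 20+21 = 41 and at most 35+36 = 71 < 73.
Any 18th integer completes one of the 10 pairs, so 18 choices force a sum of 73.

18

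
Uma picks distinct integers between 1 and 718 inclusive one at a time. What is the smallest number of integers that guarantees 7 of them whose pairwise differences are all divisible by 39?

235

Integers whose pairwise differences are multiples of 39 are exactly those sharing a remainder mod 39. By the pigeonhole principle, the 39 residue classes mod 39 are the pigeonholes.
With 234 integers one could put 6 in each residue class and have no class reach 7.
The 235th integer pushes some class to 7, so 39·6 + 1 = 235.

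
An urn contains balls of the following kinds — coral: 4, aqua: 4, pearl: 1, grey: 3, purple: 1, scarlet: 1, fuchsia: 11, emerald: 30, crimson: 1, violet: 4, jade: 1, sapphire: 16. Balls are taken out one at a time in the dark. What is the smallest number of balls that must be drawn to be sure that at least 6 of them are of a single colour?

36

Put each drawn ball into a box by colour. The largest draw with every box below 6 takes min(count, 5) from each colour; colours with fewer than 5 contribute all they have.
Σ min(cᵢ, 5) = 4 + 4 + 1 + 3 + 1 + 1 + 5 + 5 + 1 + 4 + 1 + 5 = 35.
Draw number 35 + 1 = 36 must push one box to 6.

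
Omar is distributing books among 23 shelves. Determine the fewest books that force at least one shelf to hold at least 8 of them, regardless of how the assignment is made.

With 161 books one could put exactly 7 in each of the 23 shelves, and no shelf would reach 8.
One more book must land in a shelf that already has 7, giving it 8.
So 23 × 7 + 1 = 162 books are required.

162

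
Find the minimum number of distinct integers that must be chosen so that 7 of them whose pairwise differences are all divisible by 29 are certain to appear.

Integers whose pairwise differences are multiples of 29 are exactly those sharing a remainder mod 29. The 29 residue classes mod 29 are the pigeonholes.
With 174 integers one could put 6 in each residue class and have no class reach 7.
The 175th integer pushes some class to 7, so 29·6 + 1 = 175.

175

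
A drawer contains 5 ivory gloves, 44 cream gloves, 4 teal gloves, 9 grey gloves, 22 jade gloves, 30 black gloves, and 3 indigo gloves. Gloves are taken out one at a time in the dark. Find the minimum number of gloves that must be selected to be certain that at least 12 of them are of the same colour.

55

The 7 colours are the holes; the gloves drawn are the pigeons.
To avoid 12 of any one colour, the worst case takes at most 11 of each colour, or every glove of a colour that has fewer than 11.
That gives 5 + 11 + 4 + 9 + 11 + 11 + 3 = 54 gloves with no colour reaching 12.
The next glove forces some colour to 12, so 54 + 1 = 55.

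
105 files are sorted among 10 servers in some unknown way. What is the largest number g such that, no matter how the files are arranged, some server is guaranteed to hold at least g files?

11

Pigeonhole: the 10 servers are the holes and the 105 files are the pigeons.
If every server held at most 10 files, the total would be at most 10 × 10 = 100, which is less than 105.
So some server holds at least ⌈105/10⌉ = 11 files.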